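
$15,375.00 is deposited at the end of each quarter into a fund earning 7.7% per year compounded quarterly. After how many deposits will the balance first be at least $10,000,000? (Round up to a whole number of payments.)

Periodic rate r = 0.077/4 per quarter; n is counted in quarters.
Ordinary annuity FV: 10,000,000 = 15,375 × [((1+r)^n − 1)/r].
(1+r)^n = 1 + 10,000,000 × r / 15,375, so n = ln(1 + 10,000,000·r/15,375) / ln(1+r) = 136.58.
Round up to a whole number of payments: n = 137.

137 payments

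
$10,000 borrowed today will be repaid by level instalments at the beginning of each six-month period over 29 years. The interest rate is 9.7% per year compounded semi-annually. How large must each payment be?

$494.26

Level annuity due; solve PV = PMT × [(1 − (1+r)^−n)/r] × (1+r) for PMT.
Periodic rate r = 0.097/2 per half-year; n is counted in half-years.
With n = 58: PMT = 10,000 / ([(1 − (1+r)^−n)/r] × (1+r)) = $494.26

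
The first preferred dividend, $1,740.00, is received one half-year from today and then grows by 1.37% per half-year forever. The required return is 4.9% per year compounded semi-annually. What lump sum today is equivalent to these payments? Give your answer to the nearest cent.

$161,111.11

Periodic rate r = 0.049/2 per half-year.
Growing perpetuity (Gordon): PV = PMT₁ / (r − g) = 1,740 / (r − 0.0137) = $161,111.11.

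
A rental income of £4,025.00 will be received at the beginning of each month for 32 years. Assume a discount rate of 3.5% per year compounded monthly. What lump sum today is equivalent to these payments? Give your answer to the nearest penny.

£931,708.86

This is an annuity due: 384 payments of £4,025.00 at the beginning of each month.
Periodic rate r = 0.035/12 per month; n is counted in months.
PV = PMT × [(1 − (1+r)^−n)/r] × (1+r) = 4,025 × [1 − (1+r)^−384] / r × (1+r) = £931,708.86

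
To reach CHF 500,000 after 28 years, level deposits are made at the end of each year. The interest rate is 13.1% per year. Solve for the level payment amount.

Level ordinary annuity; solve FV = PMT × [((1+r)^n − 1)/r] for PMT.
Periodic rate r = 0.131 per year.
With n = 28: PMT = 500,000 / ([((1+r)^n − 1)/r]) = CHF 2,154.49

CHF 2,154.49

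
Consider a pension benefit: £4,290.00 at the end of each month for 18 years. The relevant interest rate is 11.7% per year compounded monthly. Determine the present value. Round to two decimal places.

£385,892.37

This is an ordinary annuity: 216 payments of £4,290.00 at the end of each month.
Periodic rate r = 0.117/12 per month; n is counted in months.
PV = PMT × [(1 − (1+r)^−n)/r] = 4,290 × [1 − (1+r)^−216] / r = £385,892.37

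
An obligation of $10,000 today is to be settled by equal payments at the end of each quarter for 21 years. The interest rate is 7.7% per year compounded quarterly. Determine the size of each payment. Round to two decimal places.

$241.10

Level ordinary annuity; solve PV = PMT × [(1 − (1+r)^−n)/r] for PMT.
Periodic rate r = 0.077/4 per quarter; n is counted in quarters.
With n = 84: PMT = 10,000 / ([(1 − (1+r)^−n)/r]) = $241.10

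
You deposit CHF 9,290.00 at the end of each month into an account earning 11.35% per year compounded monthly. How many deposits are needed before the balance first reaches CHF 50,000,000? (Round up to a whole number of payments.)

420 payments

Periodic rate r = 0.1135/12 per month; n is counted in months.
Ordinary annuity FV: 50,000,000 = 9,290 × [((1+r)^n − 1)/r].
(1+r)^n = 1 + 50,000,000 × r / 9,290, so n = ln(1 + 50,000,000·r/9,290) / ln(1+r) = 419.53.
Round up to a whole number of payments: n = 420.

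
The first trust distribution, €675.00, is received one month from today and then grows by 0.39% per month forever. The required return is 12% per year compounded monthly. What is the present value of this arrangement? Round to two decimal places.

Periodic rate r = 0.12/12 per month.
Growing perpetuity (Gordon): PV = PMT₁ / (r − g) = 675 / (r − 0.0039) = €110,655.74.

€110,655.74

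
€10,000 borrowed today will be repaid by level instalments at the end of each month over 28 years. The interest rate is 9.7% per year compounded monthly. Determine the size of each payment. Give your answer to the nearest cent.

Level ordinary annuity; solve PV = PMT × [(1 − (1+r)^−n)/r] for PMT.
Periodic rate r = 0.097/12 per month; n is counted in months.
With n = 336: PMT = 10,000 / ([(1 − (1+r)^−n)/r]) = €86.63

€86.63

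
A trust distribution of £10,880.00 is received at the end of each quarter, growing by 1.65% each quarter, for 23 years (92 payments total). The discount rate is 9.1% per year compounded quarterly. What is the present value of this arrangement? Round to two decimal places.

Periodic rate r = 0.091/4 per quarter; n is counted in quarters.
Growing ordinary annuity: PV = PMT₁ × [1 − ((1+g)/(1+r))^n] / (r − g) = 10,880 × [1 − ((1+0.0165)/(1+r))^92] / (r − 0.0165) = £750,343.97.

£750,343.97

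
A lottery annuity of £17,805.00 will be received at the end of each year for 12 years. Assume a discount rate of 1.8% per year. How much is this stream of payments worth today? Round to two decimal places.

£190,627.66

This is an ordinary annuity: 12 payments of £17,805.00 at the end of each year.
Periodic rate r = 0.018 per year.
PV = PMT × [(1 − (1+r)^−n)/r] = 17,805 × [1 − (1+r)^−12] / r = £190,627.66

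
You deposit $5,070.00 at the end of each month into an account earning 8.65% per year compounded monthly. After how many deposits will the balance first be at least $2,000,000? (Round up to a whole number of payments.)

188 payments

Periodic rate r = 0.0865/12 per month; n is counted in months.
Ordinary annuity FV: 2,000,000 = 5,070 × [((1+r)^n − 1)/r].
(1+r)^n = 1 + 2,000,000 × r / 5,070, so n = ln(1 + 2,000,000·r/5,070) / ln(1+r) = 187.45.
Round up to a whole number of payments: n = 188.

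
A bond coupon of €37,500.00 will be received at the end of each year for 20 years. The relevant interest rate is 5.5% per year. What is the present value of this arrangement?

€448,139.34

This is an ordinary annuity: 20 payments of €37,500.00 at the end of each year.
Periodic rate r = 0.055 per year.
PV = PMT × [(1 − (1+r)^−n)/r] = 37,500 × [1 − (1+r)^−20] / r = €448,139.34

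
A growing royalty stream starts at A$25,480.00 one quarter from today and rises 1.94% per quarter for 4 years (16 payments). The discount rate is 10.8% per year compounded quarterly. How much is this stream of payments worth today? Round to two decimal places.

Periodic rate r = 0.108/4 per quarter; n is counted in quarters.
Growing ordinary annuity: PV = PMT₁ × [1 − ((1+g)/(1+r))^n] / (r − g) = 25,480 × [1 − ((1+0.0194)/(1+r))^16] / (r − 0.0194) = A$375,672.93.

A$375,672.93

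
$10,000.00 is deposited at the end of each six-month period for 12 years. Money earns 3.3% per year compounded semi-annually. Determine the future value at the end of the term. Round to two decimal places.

$291,560.90

This is an ordinary annuity: 24 deposits of $10,000.00 at the end of each six-month period.
Periodic rate r = 0.033/2 per half-year; n is counted in half-years.
FV = PMT × [((1+r)^n − 1)/r] = 10,000 × [(1+r)^24 − 1] / r = $291,560.90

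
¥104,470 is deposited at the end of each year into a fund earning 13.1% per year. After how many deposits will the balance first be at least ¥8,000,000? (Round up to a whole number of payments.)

Periodic rate r = 0.131 per year.
Ordinary annuity FV: 8,000,000 = 104,470 × [((1+r)^n − 1)/r].
(1+r)^n = 1 + 8,000,000 × r / 104,470, so n = ln(1 + 8,000,000·r/104,470) / ln(1+r) = 19.50.
Round up to a whole number of payments: n = 20.

20 payments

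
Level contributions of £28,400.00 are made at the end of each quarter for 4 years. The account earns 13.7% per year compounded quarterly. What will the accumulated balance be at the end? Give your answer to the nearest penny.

£592,039.04

This is an ordinary annuity: 16 deposits of £28,400.00 at the end of each quarter.
Periodic rate r = 0.137/4 per quarter; n is counted in quarters.
FV = PMT × [((1+r)^n − 1)/r] = 28,400 × [(1+r)^16 − 1] / r = £592,039.04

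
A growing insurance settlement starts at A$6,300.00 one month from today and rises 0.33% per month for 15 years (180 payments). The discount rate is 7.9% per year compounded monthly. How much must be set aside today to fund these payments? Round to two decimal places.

Periodic rate r = 0.079/12 per month; n is counted in months.
Growing ordinary annuity: PV = PMT₁ × [1 − ((1+g)/(1+r))^n] / (r − g) = 6,300 × [1 − ((1+0.0033)/(1+r))^180] / (r − 0.0033) = A$853,119.83.

A$853,119.83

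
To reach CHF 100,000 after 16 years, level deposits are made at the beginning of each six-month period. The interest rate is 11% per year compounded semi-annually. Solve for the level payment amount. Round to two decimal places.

CHF 1,146.46

Level annuity due; solve FV = PMT × [((1+r)^n − 1)/r] × (1+r) for PMT.
Periodic rate r = 0.11/2 per half-year; n is counted in half-years.
With n = 32: PMT = 100,000 / ([((1+r)^n − 1)/r] × (1+r)) = CHF 1,146.46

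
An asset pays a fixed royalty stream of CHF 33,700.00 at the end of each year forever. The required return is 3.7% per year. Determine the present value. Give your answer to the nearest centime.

Periodic rate r = 0.037 per year.
Level perpetuity: PV = PMT / r = 33,700 / (0.037) = CHF 910,810.81.

CHF 910,810.81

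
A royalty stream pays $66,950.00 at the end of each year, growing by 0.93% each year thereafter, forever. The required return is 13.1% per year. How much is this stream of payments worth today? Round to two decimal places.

Periodic rate r = 0.131 per year.
Growing perpetuity (Gordon): PV = PMT₁ / (r − g) = 66,950 / (r − 0.0093) = $550,123.25.

$550,123.25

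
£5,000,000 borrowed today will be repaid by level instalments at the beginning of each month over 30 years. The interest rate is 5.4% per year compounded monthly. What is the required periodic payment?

£27,950.76

Level annuity due; solve PV = PMT × [(1 − (1+r)^−n)/r] × (1+r) for PMT.
Periodic rate r = 0.054/12 per month; n is counted in months.
With n = 360: PMT = 5,000,000 / ([(1 − (1+r)^−n)/r] × (1+r)) = £27,950.76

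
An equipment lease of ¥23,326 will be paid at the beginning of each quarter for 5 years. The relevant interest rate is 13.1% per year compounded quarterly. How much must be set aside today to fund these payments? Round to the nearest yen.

This is an annuity due: 20 payments of ¥23,326 at the beginning of each quarter.
Periodic rate r = 0.131/4 per quarter; n is counted in quarters.
PV = PMT × [(1 − (1+r)^−n)/r] × (1+r) = 23,326 × [1 − (1+r)^−20] / r × (1+r) = ¥349,452

¥349,452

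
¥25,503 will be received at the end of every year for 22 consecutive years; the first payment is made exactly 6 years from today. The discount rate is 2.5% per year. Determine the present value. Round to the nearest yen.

¥377,908

Ordinary annuity of 22 payments, first payment at period 6.
Periodic rate r = 0.025 per year.
The ordinary-annuity PV formula values the stream one period before the first payment (period 5); discount that back 5 periods:
PV₀ = 25,503 × [1 − (1+r)^−22] / r × (1+r)^−5 = ¥377,908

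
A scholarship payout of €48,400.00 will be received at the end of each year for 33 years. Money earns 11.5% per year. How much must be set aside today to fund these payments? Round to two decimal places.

€409,279.74

This is an ordinary annuity: 33 payments of €48,400.00 at the end of each year.
Periodic rate r = 0.115 per year.
PV = PMT × [(1 − (1+r)^−n)/r] = 48,400 × [1 − (1+r)^−33] / r = €409,279.74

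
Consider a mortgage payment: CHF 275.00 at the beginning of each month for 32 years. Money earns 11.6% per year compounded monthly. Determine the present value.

This is an annuity due: 384 payments of CHF 275.00 at the beginning of each month.
Periodic rate r = 0.116/12 per month; n is counted in months.
PV = PMT × [(1 − (1+r)^−n)/r] × (1+r) = 275 × [1 − (1+r)^−384] / r × (1+r) = CHF 28,008.99

CHF 28,008.99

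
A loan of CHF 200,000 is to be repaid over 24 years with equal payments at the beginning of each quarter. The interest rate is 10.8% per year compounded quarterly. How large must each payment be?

CHF 5,699.69

Level annuity due; solve PV = PMT × [(1 − (1+r)^−n)/r] × (1+r) for PMT.
Periodic rate r = 0.108/4 per quarter; n is counted in quarters.
With n = 96: PMT = 200,000 / ([(1 − (1+r)^−n)/r] × (1+r)) = CHF 5,699.69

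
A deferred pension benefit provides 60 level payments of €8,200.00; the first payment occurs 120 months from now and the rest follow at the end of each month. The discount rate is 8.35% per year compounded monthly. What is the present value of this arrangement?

€175,740.88

Ordinary annuity of 60 payments, first payment at period 120.
Periodic rate r = 0.0835/12 per month; n is counted in months.
The ordinary-annuity PV formula values the stream one period before the first payment (period 119); discount that back 119 periods:
PV₀ = 8,200 × [1 − (1+r)^−60] / r × (1+r)^−119 = €175,740.88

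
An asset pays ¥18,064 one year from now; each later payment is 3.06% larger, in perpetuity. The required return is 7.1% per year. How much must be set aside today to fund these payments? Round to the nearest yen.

¥447,129

Periodic rate r = 0.071 per year.
Growing perpetuity (Gordon): PV = PMT₁ / (r − g) = 18,064 / (r − 0.0306) = ¥447,129.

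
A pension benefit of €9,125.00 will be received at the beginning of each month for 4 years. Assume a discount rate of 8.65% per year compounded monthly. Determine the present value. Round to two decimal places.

This is an annuity due: 48 payments of €9,125.00 at the beginning of each month.
Periodic rate r = 0.0865/12 per month; n is counted in months.
PV = PMT × [(1 − (1+r)^−n)/r] × (1+r) = 9,125 × [1 − (1+r)^−48] / r × (1+r) = €371,807.44

€371,807.44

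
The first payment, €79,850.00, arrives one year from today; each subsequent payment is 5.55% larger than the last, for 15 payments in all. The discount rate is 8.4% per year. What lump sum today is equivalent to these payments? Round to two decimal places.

Periodic rate r = 0.084 per year.
Growing ordinary annuity: PV = PMT₁ × [1 − ((1+g)/(1+r))^n] / (r − g) = 79,850 × [1 − ((1+0.0555)/(1+r))^15] / (r − 0.0555) = €923,024.29.

€923,024.29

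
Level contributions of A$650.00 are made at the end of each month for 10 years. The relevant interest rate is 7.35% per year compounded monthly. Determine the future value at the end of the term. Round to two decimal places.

This is an ordinary annuity: 120 deposits of A$650.00 at the end of each month.
Periodic rate r = 0.0735/12 per month; n is counted in months.
FV = PMT × [((1+r)^n − 1)/r] = 650 × [(1+r)^120 − 1] / r = A$114,698.42

A$114,698.42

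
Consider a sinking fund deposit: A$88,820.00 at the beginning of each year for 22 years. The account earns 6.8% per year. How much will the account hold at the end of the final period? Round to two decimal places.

A$4,536,177.57

This is an annuity due: 22 deposits of A$88,820.00 at the beginning of each year.
Periodic rate r = 0.068 per year.
FV = PMT × [((1+r)^n − 1)/r] × (1+r) = 88,820 × [(1+r)^22 − 1] / r × (1+r) = A$4,536,177.57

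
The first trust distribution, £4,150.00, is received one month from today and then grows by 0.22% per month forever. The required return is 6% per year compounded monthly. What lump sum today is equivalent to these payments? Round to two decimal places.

£1,482,142.86

Periodic rate r = 0.06/12 per month.
Growing perpetuity (Gordon): PV = PMT₁ / (r − g) = 4,150 / (r − 0.0022) = £1,482,142.86.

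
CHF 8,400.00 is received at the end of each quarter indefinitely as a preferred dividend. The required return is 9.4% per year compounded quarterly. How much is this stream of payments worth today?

Periodic rate r = 0.094/4 per quarter.
Level perpetuity: PV = PMT / r = 8,400 / (0.094/4) = CHF 357,446.81.

CHF 357,446.81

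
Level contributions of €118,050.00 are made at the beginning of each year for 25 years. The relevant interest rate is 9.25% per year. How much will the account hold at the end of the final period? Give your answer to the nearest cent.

This is an annuity due: 25 deposits of €118,050.00 at the beginning of each year.
Periodic rate r = 0.0925 per year.
FV = PMT × [((1+r)^n − 1)/r] × (1+r) = 118,050 × [(1+r)^25 − 1] / r × (1+r) = €11,337,300.36

€11,337,300.36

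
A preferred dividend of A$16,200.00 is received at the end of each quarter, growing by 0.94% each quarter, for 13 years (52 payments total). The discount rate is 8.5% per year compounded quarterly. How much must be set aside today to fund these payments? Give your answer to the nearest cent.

A$621,978.13

Periodic rate r = 0.085/4 per quarter; n is counted in quarters.
Growing ordinary annuity: PV = PMT₁ × [1 − ((1+g)/(1+r))^n] / (r − g) = 16,200 × [1 − ((1+0.0094)/(1+r))^52] / (r − 0.0094) = A$621,978.13.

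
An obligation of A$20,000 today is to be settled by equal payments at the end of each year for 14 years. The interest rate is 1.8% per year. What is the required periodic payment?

A$1,628.88

Level ordinary annuity; solve PV = PMT × [(1 − (1+r)^−n)/r] for PMT.
Periodic rate r = 0.018 per year.
With n = 14: PMT = 20,000 / ([(1 − (1+r)^−n)/r]) = A$1,628.88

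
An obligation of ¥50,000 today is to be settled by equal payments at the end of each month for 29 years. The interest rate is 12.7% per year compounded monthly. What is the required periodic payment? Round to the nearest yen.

¥543

Level ordinary annuity; solve PV = PMT × [(1 − (1+r)^−n)/r] for PMT.
Periodic rate r = 0.127/12 per month; n is counted in months.
With n = 348: PMT = 50,000 / ([(1 − (1+r)^−n)/r]) = ¥543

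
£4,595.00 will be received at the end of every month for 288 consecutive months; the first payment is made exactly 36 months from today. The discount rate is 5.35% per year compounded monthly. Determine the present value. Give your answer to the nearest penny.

Ordinary annuity of 288 payments, first payment at period 36.
Periodic rate r = 0.0535/12 per month; n is counted in months.
The ordinary-annuity PV formula values the stream one period before the first payment (period 35); discount that back 35 periods:
PV₀ = 4,595 × [1 − (1+r)^−288] / r × (1+r)^−35 = £637,091.60

£637,091.60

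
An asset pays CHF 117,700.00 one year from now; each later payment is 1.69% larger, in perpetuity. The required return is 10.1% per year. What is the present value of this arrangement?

Periodic rate r = 0.101 per year.
Growing perpetuity (Gordon): PV = PMT₁ / (r − g) = 117,700 / (r − 0.0169) = CHF 1,399,524.38.

CHF 1,399,524.38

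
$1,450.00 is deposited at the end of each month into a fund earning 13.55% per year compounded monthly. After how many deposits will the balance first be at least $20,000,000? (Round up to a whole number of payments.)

Periodic rate r = 0.1355/12 per month; n is counted in months.
Ordinary annuity FV: 20,000,000 = 1,450 × [((1+r)^n − 1)/r].
(1+r)^n = 1 + 20,000,000 × r / 1,450, so n = ln(1 + 20,000,000·r/1,450) / ln(1+r) = 450.17.
Round up to a whole number of payments: n = 451.

451 payments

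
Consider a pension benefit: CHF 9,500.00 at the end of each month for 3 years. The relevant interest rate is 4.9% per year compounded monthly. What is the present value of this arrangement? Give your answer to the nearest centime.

This is an ordinary annuity: 36 payments of CHF 9,500.00 at the end of each month.
Periodic rate r = 0.049/12 per month; n is counted in months.
PV = PMT × [(1 − (1+r)^−n)/r] = 9,500 × [1 − (1+r)^−36] / r = CHF 317,449.50

CHF 317,449.50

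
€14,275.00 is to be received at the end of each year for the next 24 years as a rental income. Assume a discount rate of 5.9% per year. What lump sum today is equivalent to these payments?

€180,823.84

This is an ordinary annuity: 24 payments of €14,275.00 at the end of each year.
Periodic rate r = 0.059 per year.
PV = PMT × [(1 − (1+r)^−n)/r] = 14,275 × [1 − (1+r)^−24] / r = €180,823.84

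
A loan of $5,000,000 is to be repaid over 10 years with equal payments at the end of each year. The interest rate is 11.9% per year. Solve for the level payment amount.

$881,301.52

Level ordinary annuity; solve PV = PMT × [(1 − (1+r)^−n)/r] for PMT.
Periodic rate r = 0.119 per year.
With n = 10: PMT = 5,000,000 / ([(1 − (1+r)^−n)/r]) = $881,301.52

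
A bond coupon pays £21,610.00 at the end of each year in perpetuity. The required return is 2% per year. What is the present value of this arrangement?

Periodic rate r = 0.02 per year.
Level perpetuity: PV = PMT / r = 21,610 / (0.02) = £1,080,500.00.

£1,080,500.00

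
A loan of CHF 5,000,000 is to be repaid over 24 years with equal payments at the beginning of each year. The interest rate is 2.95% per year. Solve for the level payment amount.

Level annuity due; solve PV = PMT × [(1 − (1+r)^−n)/r] × (1+r) for PMT.
Periodic rate r = 0.0295 per year.
With n = 24: PMT = 5,000,000 / ([(1 − (1+r)^−n)/r] × (1+r)) = CHF 285,234.75

CHF 285,234.75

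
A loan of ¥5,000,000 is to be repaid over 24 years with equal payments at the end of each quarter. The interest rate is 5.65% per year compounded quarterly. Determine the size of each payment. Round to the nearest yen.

¥95,458

Level ordinary annuity; solve PV = PMT × [(1 − (1+r)^−n)/r] for PMT.
Periodic rate r = 0.0565/4 per quarter; n is counted in quarters.
With n = 96: PMT = 5,000,000 / ([(1 − (1+r)^−n)/r]) = ¥95,458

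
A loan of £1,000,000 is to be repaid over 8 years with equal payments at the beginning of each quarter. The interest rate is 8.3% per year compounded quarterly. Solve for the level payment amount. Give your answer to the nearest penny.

Level annuity due; solve PV = PMT × [(1 − (1+r)^−n)/r] × (1+r) for PMT.
Periodic rate r = 0.083/4 per quarter; n is counted in quarters.
With n = 32: PMT = 1,000,000 / ([(1 − (1+r)^−n)/r] × (1+r)) = £42,200.76

£42,200.76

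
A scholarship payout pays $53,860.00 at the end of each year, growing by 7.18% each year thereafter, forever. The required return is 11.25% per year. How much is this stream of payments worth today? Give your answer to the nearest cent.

$1,323,341.52

Periodic rate r = 0.1125 per year.
Growing perpetuity (Gordon): PV = PMT₁ / (r − g) = 53,860 / (r − 0.0718) = $1,323,341.52.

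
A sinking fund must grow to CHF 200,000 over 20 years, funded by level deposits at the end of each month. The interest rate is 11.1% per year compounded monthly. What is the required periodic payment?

Level ordinary annuity; solve FV = PMT × [((1+r)^n − 1)/r] for PMT.
Periodic rate r = 0.111/12 per month; n is counted in months.
With n = 240: PMT = 200,000 / ([((1+r)^n − 1)/r]) = CHF 228.01

CHF 228.01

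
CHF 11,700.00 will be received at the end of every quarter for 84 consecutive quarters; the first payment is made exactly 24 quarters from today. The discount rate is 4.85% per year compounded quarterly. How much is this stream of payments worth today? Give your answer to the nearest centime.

Ordinary annuity of 84 payments, first payment at period 24.
Periodic rate r = 0.0485/4 per quarter; n is counted in quarters.
The ordinary-annuity PV formula values the stream one period before the first payment (period 23); discount that back 23 periods:
PV₀ = 11,700 × [1 − (1+r)^−84] / r × (1+r)^−23 = CHF 465,603.15

CHF 465,603.15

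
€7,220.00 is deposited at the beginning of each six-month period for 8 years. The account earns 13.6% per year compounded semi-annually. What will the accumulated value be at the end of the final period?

This is an annuity due: 16 deposits of €7,220.00 at the beginning of each six-month period.
Periodic rate r = 0.136/2 per half-year; n is counted in half-years.
FV = PMT × [((1+r)^n − 1)/r] × (1+r) = 7,220 × [(1+r)^16 − 1] / r × (1+r) = €211,495.95

€211,495.95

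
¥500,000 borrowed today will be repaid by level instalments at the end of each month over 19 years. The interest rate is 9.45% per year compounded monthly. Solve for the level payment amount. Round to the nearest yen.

Level ordinary annuity; solve PV = PMT × [(1 − (1+r)^−n)/r] for PMT.
Periodic rate r = 0.0945/12 per month; n is counted in months.
With n = 228: PMT = 500,000 / ([(1 − (1+r)^−n)/r]) = ¥4,728

¥4,728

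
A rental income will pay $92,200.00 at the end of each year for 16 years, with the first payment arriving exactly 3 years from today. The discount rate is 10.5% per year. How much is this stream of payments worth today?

Ordinary annuity of 16 payments, first payment at period 3.
Periodic rate r = 0.105 per year.
The ordinary-annuity PV formula values the stream one period before the first payment (period 2); discount that back 2 periods:
PV₀ = 92,200 × [1 − (1+r)^−16] / r × (1+r)^−2 = $573,593.18

$573,593.18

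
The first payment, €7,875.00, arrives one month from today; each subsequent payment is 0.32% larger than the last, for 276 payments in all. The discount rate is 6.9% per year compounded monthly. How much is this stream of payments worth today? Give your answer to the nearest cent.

Periodic rate r = 0.069/12 per month; n is counted in months.
Growing ordinary annuity: PV = PMT₁ × [1 − ((1+g)/(1+r))^n] / (r − g) = 7,875 × [1 − ((1+0.0032)/(1+r))^276] / (r − 0.0032) = €1,555,682.37.

€1,555,682.37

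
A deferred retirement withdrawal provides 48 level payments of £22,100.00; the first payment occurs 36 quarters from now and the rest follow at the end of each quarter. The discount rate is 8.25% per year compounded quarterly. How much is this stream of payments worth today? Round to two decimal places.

Ordinary annuity of 48 payments, first payment at period 36.
Periodic rate r = 0.0825/4 per quarter; n is counted in quarters.
The ordinary-annuity PV formula values the stream one period before the first payment (period 35); discount that back 35 periods:
PV₀ = 22,100 × [1 − (1+r)^−48] / r × (1+r)^−35 = £327,586.86

£327,586.86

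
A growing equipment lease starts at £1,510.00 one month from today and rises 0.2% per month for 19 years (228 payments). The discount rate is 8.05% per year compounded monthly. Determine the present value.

£210,575.60

Periodic rate r = 0.0805/12 per month; n is counted in months.
Growing ordinary annuity: PV = PMT₁ × [1 − ((1+g)/(1+r))^n] / (r − g) = 1,510 × [1 − ((1+0.002)/(1+r))^228] / (r − 0.002) = £210,575.60.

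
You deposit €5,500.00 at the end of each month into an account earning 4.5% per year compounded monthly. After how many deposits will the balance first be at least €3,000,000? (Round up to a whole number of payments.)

298 payments

Periodic rate r = 0.045/12 per month; n is counted in months.
Ordinary annuity FV: 3,000,000 = 5,500 × [((1+r)^n − 1)/r].
(1+r)^n = 1 + 3,000,000 × r / 5,500, so n = ln(1 + 3,000,000·r/5,500) / ln(1+r) = 297.53.
Round up to a whole number of payments: n = 298.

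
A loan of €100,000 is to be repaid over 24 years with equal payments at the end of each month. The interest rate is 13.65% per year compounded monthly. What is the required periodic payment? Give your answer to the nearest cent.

€1,183.03

Level ordinary annuity; solve PV = PMT × [(1 − (1+r)^−n)/r] for PMT.
Periodic rate r = 0.1365/12 per month; n is counted in months.
With n = 288: PMT = 100,000 / ([(1 − (1+r)^−n)/r]) = €1,183.03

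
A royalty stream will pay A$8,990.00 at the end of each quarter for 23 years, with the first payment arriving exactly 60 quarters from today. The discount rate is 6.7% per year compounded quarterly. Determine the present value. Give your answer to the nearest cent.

A$157,730.44

Ordinary annuity of 92 payments, first payment at period 60.
Periodic rate r = 0.067/4 per quarter; n is counted in quarters.
The ordinary-annuity PV formula values the stream one period before the first payment (period 59); discount that back 59 periods:
PV₀ = 8,990 × [1 − (1+r)^−92] / r × (1+r)^−59 = A$157,730.44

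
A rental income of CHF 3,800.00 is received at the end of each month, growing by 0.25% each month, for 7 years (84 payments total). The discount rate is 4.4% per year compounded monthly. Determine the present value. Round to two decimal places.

Periodic rate r = 0.044/12 per month; n is counted in months.
Growing ordinary annuity: PV = PMT₁ × [1 − ((1+g)/(1+r))^n] / (r − g) = 3,800 × [1 − ((1+0.0025)/(1+r))^84] / (r − 0.0025) = CHF 303,168.17.

CHF 303,168.17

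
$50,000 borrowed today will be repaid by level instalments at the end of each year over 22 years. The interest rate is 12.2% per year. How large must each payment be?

Level ordinary annuity; solve PV = PMT × [(1 − (1+r)^−n)/r] for PMT.
Periodic rate r = 0.122 per year.
With n = 22: PMT = 50,000 / ([(1 − (1+r)^−n)/r]) = $6,626.56

$6,626.56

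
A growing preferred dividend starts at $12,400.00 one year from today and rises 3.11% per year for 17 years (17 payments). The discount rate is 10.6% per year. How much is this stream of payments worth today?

$115,294.81

Periodic rate r = 0.106 per year.
Growing ordinary annuity: PV = PMT₁ × [1 − ((1+g)/(1+r))^n] / (r − g) = 12,400 × [1 − ((1+0.0311)/(1+r))^17] / (r − 0.0311) = $115,294.81.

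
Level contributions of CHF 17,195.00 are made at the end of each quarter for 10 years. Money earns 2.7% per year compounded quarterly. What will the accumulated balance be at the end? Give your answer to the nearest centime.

This is an ordinary annuity: 40 deposits of CHF 17,195.00 at the end of each quarter.
Periodic rate r = 0.027/4 per quarter; n is counted in quarters.
FV = PMT × [((1+r)^n − 1)/r] = 17,195 × [(1+r)^40 − 1] / r = CHF 786,579.87

CHF 786,579.87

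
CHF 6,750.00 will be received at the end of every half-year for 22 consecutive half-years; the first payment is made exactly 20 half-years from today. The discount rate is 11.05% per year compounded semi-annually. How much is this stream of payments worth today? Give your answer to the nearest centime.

CHF 30,505.34

Ordinary annuity of 22 payments, first payment at period 20.
Periodic rate r = 0.1105/2 per half-year; n is counted in half-years.
The ordinary-annuity PV formula values the stream one period before the first payment (period 19); discount that back 19 periods:
PV₀ = 6,750 × [1 − (1+r)^−22] / r × (1+r)^−19 = CHF 30,505.34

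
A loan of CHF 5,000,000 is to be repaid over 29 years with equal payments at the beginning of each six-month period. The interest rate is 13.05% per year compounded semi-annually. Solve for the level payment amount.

Level annuity due; solve PV = PMT × [(1 − (1+r)^−n)/r] × (1+r) for PMT.
Periodic rate r = 0.1305/2 per half-year; n is counted in half-years.
With n = 58: PMT = 5,000,000 / ([(1 − (1+r)^−n)/r] × (1+r)) = CHF 314,304.37

CHF 314,304.37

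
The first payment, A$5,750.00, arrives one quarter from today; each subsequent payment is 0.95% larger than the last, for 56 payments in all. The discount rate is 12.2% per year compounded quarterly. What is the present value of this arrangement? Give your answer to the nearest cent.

A$187,369.50

Periodic rate r = 0.122/4 per quarter; n is counted in quarters.
Growing ordinary annuity: PV = PMT₁ × [1 − ((1+g)/(1+r))^n] / (r − g) = 5,750 × [1 − ((1+0.0095)/(1+r))^56] / (r − 0.0095) = A$187,369.50.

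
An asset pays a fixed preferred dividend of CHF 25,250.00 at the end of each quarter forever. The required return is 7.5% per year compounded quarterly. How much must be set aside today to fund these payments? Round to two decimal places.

CHF 1,346,666.67

Periodic rate r = 0.075/4 per quarter.
Level perpetuity: PV = PMT / r = 25,250 / (0.075/4) = CHF 1,346,666.67.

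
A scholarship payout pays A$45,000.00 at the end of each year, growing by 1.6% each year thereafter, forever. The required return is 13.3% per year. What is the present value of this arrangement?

Periodic rate r = 0.133 per year.
Growing perpetuity (Gordon): PV = PMT₁ / (r − g) = 45,000 / (r − 0.016) = A$384,615.38.

A$384,615.38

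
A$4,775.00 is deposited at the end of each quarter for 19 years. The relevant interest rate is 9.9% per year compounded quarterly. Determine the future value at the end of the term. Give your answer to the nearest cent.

A$1,044,044.86

This is an ordinary annuity: 76 deposits of A$4,775.00 at the end of each quarter.
Periodic rate r = 0.099/4 per quarter; n is counted in quarters.
FV = PMT × [((1+r)^n − 1)/r] = 4,775 × [(1+r)^76 − 1] / r = A$1,044,044.86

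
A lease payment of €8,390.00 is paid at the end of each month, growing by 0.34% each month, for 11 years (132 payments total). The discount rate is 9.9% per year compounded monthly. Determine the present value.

Periodic rate r = 0.099/12 per month; n is counted in months.
Growing ordinary annuity: PV = PMT₁ × [1 − ((1+g)/(1+r))^n] / (r − g) = 8,390 × [1 − ((1+0.0034)/(1+r))^132] / (r − 0.0034) = €814,531.42.

€814,531.42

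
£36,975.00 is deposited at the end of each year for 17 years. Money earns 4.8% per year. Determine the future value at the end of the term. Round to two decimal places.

£938,949.94

This is an ordinary annuity: 17 deposits of £36,975.00 at the end of each year.
Periodic rate r = 0.048 per year.
FV = PMT × [((1+r)^n − 1)/r] = 36,975 × [(1+r)^17 − 1] / r = £938,949.94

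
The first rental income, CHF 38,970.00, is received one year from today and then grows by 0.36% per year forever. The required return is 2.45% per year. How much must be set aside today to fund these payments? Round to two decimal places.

Periodic rate r = 0.0245 per year.
Growing perpetuity (Gordon): PV = PMT₁ / (r − g) = 38,970 / (r − 0.0036) = CHF 1,864,593.30.

CHF 1,864,593.30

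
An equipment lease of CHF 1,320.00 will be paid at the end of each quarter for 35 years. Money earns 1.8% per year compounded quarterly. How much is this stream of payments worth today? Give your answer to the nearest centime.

This is an ordinary annuity: 140 payments of CHF 1,320.00 at the end of each quarter.
Periodic rate r = 0.018/4 per quarter; n is counted in quarters.
PV = PMT × [(1 − (1+r)^−n)/r] = 1,320 × [1 − (1+r)^−140] / r = CHF 136,885.46

CHF 136,885.46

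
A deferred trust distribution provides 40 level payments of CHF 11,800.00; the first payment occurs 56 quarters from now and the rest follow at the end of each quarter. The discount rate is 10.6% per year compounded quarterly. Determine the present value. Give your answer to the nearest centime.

Ordinary annuity of 40 payments, first payment at period 56.
Periodic rate r = 0.106/4 per quarter; n is counted in quarters.
The ordinary-annuity PV formula values the stream one period before the first payment (period 55); discount that back 55 periods:
PV₀ = 11,800 × [1 − (1+r)^−40] / r × (1+r)^−55 = CHF 68,542.07

CHF 68,542.07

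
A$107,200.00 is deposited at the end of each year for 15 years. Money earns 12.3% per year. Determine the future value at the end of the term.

A$4,094,218.62

This is an ordinary annuity: 15 deposits of A$107,200.00 at the end of each year.
Periodic rate r = 0.123 per year.
FV = PMT × [((1+r)^n − 1)/r] = 107,200 × [(1+r)^15 − 1] / r = A$4,094,218.62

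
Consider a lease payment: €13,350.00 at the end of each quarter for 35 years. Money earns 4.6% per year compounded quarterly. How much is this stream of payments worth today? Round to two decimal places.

€926,684.48

This is an ordinary annuity: 140 payments of €13,350.00 at the end of each quarter.
Periodic rate r = 0.046/4 per quarter; n is counted in quarters.
PV = PMT × [(1 − (1+r)^−n)/r] = 13,350 × [1 − (1+r)^−140] / r = €926,684.48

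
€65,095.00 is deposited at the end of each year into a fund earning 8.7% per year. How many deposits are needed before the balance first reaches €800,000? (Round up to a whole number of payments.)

Periodic rate r = 0.087 per year.
Ordinary annuity FV: 800,000 = 65,095 × [((1+r)^n − 1)/r].
(1+r)^n = 1 + 800,000 × r / 65,095, so n = ln(1 + 800,000·r/65,095) / ln(1+r) = 8.72.
Round up to a whole number of payments: n = 9.

9 payments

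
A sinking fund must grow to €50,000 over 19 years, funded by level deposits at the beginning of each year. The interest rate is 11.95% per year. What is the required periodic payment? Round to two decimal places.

€707.85

Level annuity due; solve FV = PMT × [((1+r)^n − 1)/r] × (1+r) for PMT.
Periodic rate r = 0.1195 per year.
With n = 19: PMT = 50,000 / ([((1+r)^n − 1)/r] × (1+r)) = €707.85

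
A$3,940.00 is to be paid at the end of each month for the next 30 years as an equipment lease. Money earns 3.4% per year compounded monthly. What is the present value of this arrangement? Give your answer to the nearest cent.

This is an ordinary annuity: 360 payments of A$3,940.00 at the end of each month.
Periodic rate r = 0.034/12 per month; n is counted in months.
PV = PMT × [(1 − (1+r)^−n)/r] = 3,940 × [1 − (1+r)^−360] / r = A$888,425.42

A$888,425.42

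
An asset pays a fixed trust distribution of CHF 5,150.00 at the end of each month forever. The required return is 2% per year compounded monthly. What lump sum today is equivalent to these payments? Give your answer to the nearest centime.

Periodic rate r = 0.02/12 per month.
Level perpetuity: PV = PMT / r = 5,150 / (0.02/12) = CHF 3,090,000.00.

CHF 3,090,000.00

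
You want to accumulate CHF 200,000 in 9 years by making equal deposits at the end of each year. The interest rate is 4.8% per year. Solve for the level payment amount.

CHF 18,287.95

Level ordinary annuity; solve FV = PMT × [((1+r)^n − 1)/r] for PMT.
Periodic rate r = 0.048 per year.
With n = 9: PMT = 200,000 / ([((1+r)^n − 1)/r]) = CHF 18,287.95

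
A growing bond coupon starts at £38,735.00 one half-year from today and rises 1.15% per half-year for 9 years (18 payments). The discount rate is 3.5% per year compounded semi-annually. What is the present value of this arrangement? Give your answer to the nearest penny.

£651,948.91

Periodic rate r = 0.035/2 per half-year; n is counted in half-years.
Growing ordinary annuity: PV = PMT₁ × [1 − ((1+g)/(1+r))^n] / (r − g) = 38,735 × [1 − ((1+0.0115)/(1+r))^18] / (r − 0.0115) = £651,948.91.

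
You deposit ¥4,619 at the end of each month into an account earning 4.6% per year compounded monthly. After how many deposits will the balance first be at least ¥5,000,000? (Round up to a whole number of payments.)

Periodic rate r = 0.046/12 per month; n is counted in months.
Ordinary annuity FV: 5,000,000 = 4,619 × [((1+r)^n − 1)/r].
(1+r)^n = 1 + 5,000,000 × r / 4,619, so n = ln(1 + 5,000,000·r/4,619) / ln(1+r) = 428.36.
Round up to a whole number of payments: n = 429.

429 payments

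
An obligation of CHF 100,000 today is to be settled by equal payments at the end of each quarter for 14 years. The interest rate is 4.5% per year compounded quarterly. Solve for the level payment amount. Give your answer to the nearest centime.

Level ordinary annuity; solve PV = PMT × [(1 − (1+r)^−n)/r] for PMT.
Periodic rate r = 0.045/4 per quarter; n is counted in quarters.
With n = 56: PMT = 100,000 / ([(1 − (1+r)^−n)/r]) = CHF 2,416.59

CHF 2,416.59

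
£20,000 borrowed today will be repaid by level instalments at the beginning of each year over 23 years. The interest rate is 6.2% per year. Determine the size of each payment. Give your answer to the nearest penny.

Level annuity due; solve PV = PMT × [(1 − (1+r)^−n)/r] × (1+r) for PMT.
Periodic rate r = 0.062 per year.
With n = 23: PMT = 20,000 / ([(1 − (1+r)^−n)/r] × (1+r)) = £1,558.24

£1,558.24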